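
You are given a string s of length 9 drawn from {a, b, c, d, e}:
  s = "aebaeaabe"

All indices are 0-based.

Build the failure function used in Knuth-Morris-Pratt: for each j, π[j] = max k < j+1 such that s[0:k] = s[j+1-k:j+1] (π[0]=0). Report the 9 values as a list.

π[0] = 0
j=1 s[j]='e': π[1]=0 (border '')
j=2 s[j]='b': π[2]=0 (border '')
j=3 s[j]='a': π[3]=1 (border 'a')
j=4 s[j]='e': π[4]=2 (border 'ae')
j=5 s[j]='a': k: 2→0; π[5]=1 (border 'a')
j=6 s[j]='a': k: 1→0; π[6]=1 (border 'a')
j=7 s[j]='b': k: 1→0; π[7]=0 (border '')
j=8 s[j]='e': π[8]=0 (border '')

[0, 0, 0, 1, 2, 1, 1, 0, 0]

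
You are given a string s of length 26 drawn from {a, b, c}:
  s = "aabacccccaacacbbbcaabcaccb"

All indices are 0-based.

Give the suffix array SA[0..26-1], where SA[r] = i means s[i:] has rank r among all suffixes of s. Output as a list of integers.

[0, 18, 9, 1, 19, 10, 12, 22, 3, 25, 2, 14, 15, 16, 20, 17, 8, 11, 21, 24, 13, 7, 23, 6, 5, 4]

sorted suffixes:
  #0 SA[0]=0  'aabacccccaacacbbbcaabcaccb'
  #1 SA[1]=18  'aabcaccb'
  #2 SA[2]=9  'aacacbbbcaabcaccb'
  #3 SA[3]=1  'abacccccaacacbbbcaabcaccb'
  #4 SA[4]=19  'abcaccb'
  #5 SA[5]=10  'acacbbbcaabcaccb'
  #6 SA[6]=12  'acbbbcaabcaccb'
  #7 SA[7]=22  'accb'
  #8 SA[8]=3  'acccccaacacbbbcaabcaccb'
  #9 SA[9]=25  'b'
  #10 SA[10]=2  'bacccccaacacbbbcaabcaccb'
  #11 SA[11]=14  'bbbcaabcaccb'
  #12 SA[12]=15  'bbcaabcaccb'
  #13 SA[13]=16  'bcaabcaccb'
  #14 SA[14]=20  'bcaccb'
  #15 SA[15]=17  'caabcaccb'
  #16 SA[16]=8  'caacacbbbcaabcaccb'
  #17 SA[17]=11  'cacbbbcaabcaccb'
  #18 SA[18]=21  'caccb'
  #19 SA[19]=24  'cb'
  #20 SA[20]=13  'cbbbcaabcaccb'
  #21 SA[21]=7  'ccaacacbbbcaabcaccb'
  #22 SA[22]=23  'ccb'
  #23 SA[23]=6  'cccaacacbbbcaabcaccb'
  #24 SA[24]=5  'ccccaacacbbbcaabcaccb'
  #25 SA[25]=4  'cccccaacacbbbcaabcaccb'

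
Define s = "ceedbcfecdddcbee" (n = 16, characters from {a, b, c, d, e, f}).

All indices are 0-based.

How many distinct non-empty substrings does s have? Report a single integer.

123

sorted suffixes:
  #0 SA[0]=4  'bcfecdddcbee'
  #1 SA[1]=13  'bee'
  #2 SA[2]=12  'cbee'
  #3 SA[3]=8  'cdddcbee'
  #4 SA[4]=0  'ceedbcfecdddcbee'
  #5 SA[5]=5  'cfecdddcbee'
  #6 SA[6]=3  'dbcfecdddcbee'
  #7 SA[7]=11  'dcbee'
  #8 SA[8]=10  'ddcbee'
  #9 SA[9]=9  'dddcbee'
  #10 SA[10]=15  'e'
  #11 SA[11]=7  'ecdddcbee'
  #12 SA[12]=2  'edbcfecdddcbee'
  #13 SA[13]=14  'ee'
  #14 SA[14]=1  'eedbcfecdddcbee'
  #15 SA[15]=6  'fecdddcbee'

SA = [4, 13, 12, 8, 0, 5, 3, 11, 10, 9, 15, 7, 2, 14, 1, 6]
i: (SA[i-1],SA[i]) lcp shared
  1: (4,13) 1 'b'
  2: (13,12) 0 ''
  3: (12,8) 1 'c'
  4: (8,0) 1 'c'
  5: (0,5) 1 'c'
  6: (5,3) 0 ''
  7: (3,11) 1 'd'
  8: (11,10) 1 'd'
  9: (10,9) 2 'dd'
  10: (9,15) 0 ''
  11: (15,7) 1 'e'
  12: (7,2) 1 'e'
  13: (2,14) 1 'e'
  14: (14,1) 2 'ee'
  15: (1,6) 0 ''

n(n+1)/2 = 16·17/2 = 136
Σ LCP = 0 + 1 + 0 + 1 + 1 + 1 + 0 + 1 + 1 + 2 + 0 + 1 + 1 + 1 + 2 + 0 = 13
distinct = 136 − 13 = 123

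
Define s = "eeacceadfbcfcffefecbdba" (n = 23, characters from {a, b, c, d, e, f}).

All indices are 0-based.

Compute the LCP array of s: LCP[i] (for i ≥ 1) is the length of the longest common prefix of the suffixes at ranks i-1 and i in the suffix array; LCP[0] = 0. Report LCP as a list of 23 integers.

rank→(start, suffix):
  0 → (22, 'a')
  1 → (2, 'acceadfbcfcffefecbdba')
  2 → (6, 'adfbcfcffefecbdba')
  3 → (21, 'ba')
  4 → (9, 'bcfcffefecbdba')
  5 → (19, 'bdba')
  6 → (18, 'cbdba')
  7 → (3, 'cceadfbcfcffefecbdba')
  8 → (4, 'ceadfbcfcffefecbdba')
  9 → (10, 'cfcffefecbdba')
  10 → (12, 'cffefecbdba')
  11 → (20, 'dba')
  12 → (7, 'dfbcfcffefecbdba')
  13 → (1, 'eacceadfbcfcffefecbdba')
  14 → (5, 'eadfbcfcffefecbdba')
  15 → (17, 'ecbdba')
  16 → (0, 'eeacceadfbcfcffefecbdba')
  17 → (15, 'efecbdba')
  18 → (8, 'fbcfcffefecbdba')
  19 → (11, 'fcffefecbdba')
  20 → (16, 'fecbdba')
  21 → (14, 'fefecbdba')
  22 → (13, 'ffefecbdba')

SA = [22, 2, 6, 21, 9, 19, 18, 3, 4, 10, 12, 20, 7, 1, 5, 17, 0, 15, 8, 11, 16, 14, 13]
i: (SA[i-1],SA[i]) lcp shared
  1: (22,2) 1 'a'
  2: (2,6) 1 'a'
  3: (6,21) 0 ''
  4: (21,9) 1 'b'
  5: (9,19) 1 'b'
  6: (19,18) 0 ''
  7: (18,3) 1 'c'
  8: (3,4) 1 'c'
  9: (4,10) 1 'c'
  10: (10,12) 2 'cf'
  11: (12,20) 0 ''
  12: (20,7) 1 'd'
  13: (7,1) 0 ''
  14: (1,5) 2 'ea'
  15: (5,17) 1 'e'
  16: (17,0) 1 'e'
  17: (0,15) 1 'e'
  18: (15,8) 0 ''
  19: (8,11) 1 'f'
  20: (11,16) 1 'f'
  21: (16,14) 2 'fe'
  22: (14,13) 1 'f'

[0, 1, 1, 0, 1, 1, 0, 1, 1, 1, 2, 0, 1, 0, 2, 1, 1, 1, 0, 1, 1, 2, 1]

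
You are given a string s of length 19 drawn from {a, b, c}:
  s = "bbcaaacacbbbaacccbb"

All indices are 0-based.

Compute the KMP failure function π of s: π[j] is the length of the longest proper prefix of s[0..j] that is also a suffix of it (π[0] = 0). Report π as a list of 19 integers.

[0, 1, 0, 0, 0, 0, 0, 0, 0, 1, 2, 2, 0, 0, 0, 0, 0, 1, 2]

π[0] = 0
j=1 s[j]='b': π[1]=1 (border 'b')
j=2 s[j]='c': k: 1→0; π[2]=0 (border '')
j=3 s[j]='a': π[3]=0 (border '')
j=4 s[j]='a': π[4]=0 (border '')
j=5 s[j]='a': π[5]=0 (border '')
j=6 s[j]='c': π[6]=0 (border '')
j=7 s[j]='a': π[7]=0 (border '')
j=8 s[j]='c': π[8]=0 (border '')
j=9 s[j]='b': π[9]=1 (border 'b')
j=10 s[j]='b': π[10]=2 (border 'bb')
j=11 s[j]='b': k: 2→1; π[11]=2 (border 'bb')
j=12 s[j]='a': k: 2→1→0; π[12]=0 (border '')
j=13 s[j]='a': π[13]=0 (border '')
j=14 s[j]='c': π[14]=0 (border '')
j=15 s[j]='c': π[15]=0 (border '')
j=16 s[j]='c': π[16]=0 (border '')
j=17 s[j]='b': π[17]=1 (border 'b')
j=18 s[j]='b': π[18]=2 (border 'bb')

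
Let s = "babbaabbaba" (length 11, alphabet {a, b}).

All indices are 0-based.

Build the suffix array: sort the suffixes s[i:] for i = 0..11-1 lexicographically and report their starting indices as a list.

rank→(start, suffix):
  0 → (10, 'a')
  1 → (4, 'aabbaba')
  2 → (8, 'aba')
  3 → (1, 'abbaabbaba')
  4 → (5, 'abbaba')
  5 → (9, 'ba')
  6 → (3, 'baabbaba')
  7 → (7, 'baba')
  8 → (0, 'babbaabbaba')
  9 → (2, 'bbaabbaba')
  10 → (6, 'bbaba')

[10, 4, 8, 1, 5, 9, 3, 7, 0, 2, 6]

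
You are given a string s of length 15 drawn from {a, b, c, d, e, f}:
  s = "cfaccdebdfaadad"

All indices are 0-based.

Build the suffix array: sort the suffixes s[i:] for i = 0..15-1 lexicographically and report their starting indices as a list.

rank | idx | suffix
   0 |  10 | aadad
   1 |   2 | accdebdfaadad
   2 |  13 | ad
   3 |  11 | adad
   4 |   7 | bdfaadad
   5 |   3 | ccdebdfaadad
   6 |   4 | cdebdfaadad
   7 |   0 | cfaccdebdfaadad
   8 |  14 | d
   9 |  12 | dad
  10 |   5 | debdfaadad
  11 |   8 | dfaadad
  12 |   6 | ebdfaadad
  13 |   9 | faadad
  14 |   1 | faccdebdfaadad

[10, 2, 13, 11, 7, 3, 4, 0, 14, 12, 5, 8, 6, 9, 1]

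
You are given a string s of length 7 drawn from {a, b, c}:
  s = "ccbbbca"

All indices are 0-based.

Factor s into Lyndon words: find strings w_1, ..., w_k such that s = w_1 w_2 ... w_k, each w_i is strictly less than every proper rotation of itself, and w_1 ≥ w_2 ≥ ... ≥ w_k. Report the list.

["c", "c", "bbbc", "a"]

emit factor 1: 'c' (i=0, period=1)
emit factor 2: 'c' (i=1, period=1)
emit factor 3: 'bbbc' (i=2, period=4)
emit factor 4: 'a' (i=6, period=1)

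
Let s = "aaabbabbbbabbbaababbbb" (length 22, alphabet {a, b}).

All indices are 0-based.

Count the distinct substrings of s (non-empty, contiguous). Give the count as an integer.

rank | idx | suffix
   0 |   0 | aaabbabbbbabbbaababbbb
   1 |  14 | aababbbb
   2 |   1 | aabbabbbbabbbaababbbb
   3 |  15 | ababbbb
   4 |   2 | abbabbbbabbbaababbbb
   5 |  10 | abbbaababbbb
   6 |  17 | abbbb
   7 |   5 | abbbbabbbaababbbb
   8 |  21 | b
   9 |  13 | baababbbb
  10 |   9 | babbbaababbbb
  11 |  16 | babbbb
  12 |   4 | babbbbabbbaababbbb
  13 |  20 | bb
  14 |  12 | bbaababbbb
  15 |   8 | bbabbbaababbbb
  16 |   3 | bbabbbbabbbaababbbb
  17 |  19 | bbb
  18 |  11 | bbbaababbbb
  19 |   7 | bbbabbbaababbbb
  20 |  18 | bbbb
  21 |   6 | bbbbabbbaababbbb

SA = [0, 14, 1, 15, 2, 10, 17, 5, 21, 13, 9, 16, 4, 20, 12, 8, 3, 19, 11, 7, 18, 6]
rank  pair      lcp
   1  s[0:],s[14:]  2  'aa'
   2  s[14:],s[1:]  3  'aab'
   3  s[1:],s[15:]  1  'a'
   4  s[15:],s[2:]  2  'ab'
   5  s[2:],s[10:]  3  'abb'
   6  s[10:],s[17:]  4  'abbb'
   7  s[17:],s[5:]  5  'abbbb'
   8  s[5:],s[21:]  0  ''
   9  s[21:],s[13:]  1  'b'
  10  s[13:],s[9:]  2  'ba'
  11  s[9:],s[16:]  5  'babbb'
  12  s[16:],s[4:]  6  'babbbb'
  13  s[4:],s[20:]  1  'b'
  14  s[20:],s[12:]  2  'bb'
  15  s[12:],s[8:]  3  'bba'
  16  s[8:],s[3:]  6  'bbabbb'
  17  s[3:],s[19:]  2  'bb'
  18  s[19:],s[11:]  3  'bbb'
  19  s[11:],s[7:]  4  'bbba'
  20  s[7:],s[18:]  3  'bbb'
  21  s[18:],s[6:]  4  'bbbb'

n(n+1)/2 = 22·23/2 = 253
Σ LCP = 0 + 2 + 3 + 1 + 2 + 3 + 4 + 5 + 0 + 1 + 2 + 5 + 6 + 1 + 2 + 3 + 6 + 2 + 3 + 4 + 3 + 4 = 62
distinct = 253 − 62 = 191

191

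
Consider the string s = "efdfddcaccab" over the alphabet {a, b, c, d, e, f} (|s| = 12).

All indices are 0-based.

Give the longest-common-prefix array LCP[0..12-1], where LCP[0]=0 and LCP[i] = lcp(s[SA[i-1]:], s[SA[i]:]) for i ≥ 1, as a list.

[0, 1, 0, 0, 2, 1, 0, 1, 1, 0, 0, 2]

rank→(start, suffix):
  0 → (10, 'ab')
  1 → (7, 'accab')
  2 → (11, 'b')
  3 → (9, 'cab')
  4 → (6, 'caccab')
  5 → (8, 'ccab')
  6 → (5, 'dcaccab')
  7 → (4, 'ddcaccab')
  8 → (2, 'dfddcaccab')
  9 → (0, 'efdfddcaccab')
  10 → (3, 'fddcaccab')
  11 → (1, 'fdfddcaccab')

SA = [10, 7, 11, 9, 6, 8, 5, 4, 2, 0, 3, 1]
rank  pair      lcp
   1  s[10:],s[7:]  1  'a'
   2  s[7:],s[11:]  0  ''
   3  s[11:],s[9:]  0  ''
   4  s[9:],s[6:]  2  'ca'
   5  s[6:],s[8:]  1  'c'
   6  s[8:],s[5:]  0  ''
   7  s[5:],s[4:]  1  'd'
   8  s[4:],s[2:]  1  'd'
   9  s[2:],s[0:]  0  ''
  10  s[0:],s[3:]  0  ''
  11  s[3:],s[1:]  2  'fd'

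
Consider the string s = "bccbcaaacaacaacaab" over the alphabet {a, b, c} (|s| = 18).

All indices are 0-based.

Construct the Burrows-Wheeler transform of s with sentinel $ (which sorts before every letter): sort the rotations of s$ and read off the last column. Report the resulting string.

bccccaaaaaac$baaacb

rank  rotation             last
    0  $bccbcaaacaacaacaab  b
    1  aaacaacaacaab$bccbc  c
    2  aab$bccbcaaacaacaac  c
    3  aacaab$bccbcaaacaac  c
    4  aacaacaab$bccbcaaac  c
    5  aacaacaacaab$bccbca  a
    6  ab$bccbcaaacaacaaca  a
    7  acaab$bccbcaaacaaca  a
    8  acaacaab$bccbcaaaca  a
    9  acaacaacaab$bccbcaa  a
   10  b$bccbcaaacaacaacaa  a
   11  bcaaacaacaacaab$bcc  c
   12  bccbcaaacaacaacaab$  $
   13  caaacaacaacaab$bccb  b
   14  caab$bccbcaaacaacaa  a
   15  caacaab$bccbcaaacaa  a
   16  caacaacaab$bccbcaaa  a
   17  cbcaaacaacaacaab$bc  c
   18  ccbcaaacaacaacaab$b  b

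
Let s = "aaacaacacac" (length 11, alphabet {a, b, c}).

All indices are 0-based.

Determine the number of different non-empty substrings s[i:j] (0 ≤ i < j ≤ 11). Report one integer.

44

rank | idx | suffix
   0 |   0 | aaacaacacac
   1 |   1 | aacaacacac
   2 |   4 | aacacac
   3 |   9 | ac
   4 |   2 | acaacacac
   5 |   7 | acac
   6 |   5 | acacac
   7 |  10 | c
   8 |   3 | caacacac
   9 |   8 | cac
  10 |   6 | cacac

SA = [0, 1, 4, 9, 2, 7, 5, 10, 3, 8, 6]
[i] adj suffixes → lcp
  [1] 0/1 → 2 ('aa')
  [2] 1/4 → 4 ('aaca')
  [3] 4/9 → 1 ('a')
  [4] 9/2 → 2 ('ac')
  [5] 2/7 → 3 ('aca')
  [6] 7/5 → 4 ('acac')
  [7] 5/10 → 0 ('')
  [8] 10/3 → 1 ('c')
  [9] 3/8 → 2 ('ca')
  [10] 8/6 → 3 ('cac')

n(n+1)/2 = 11·12/2 = 66
Σ LCP = 0 + 2 + 4 + 1 + 2 + 3 + 4 + 0 + 1 + 2 + 3 = 22
distinct = 66 − 22 = 44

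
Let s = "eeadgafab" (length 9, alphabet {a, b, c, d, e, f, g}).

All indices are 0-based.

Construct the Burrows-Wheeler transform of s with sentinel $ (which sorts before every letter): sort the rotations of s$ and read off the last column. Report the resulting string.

rank  rotation    last
    0  $eeadgafab  b
    1  ab$eeadgaf  f
    2  adgafab$ee  e
    3  afab$eeadg  g
    4  b$eeadgafa  a
    5  dgafab$eea  a
    6  eadgafab$e  e
    7  eeadgafab$  $
    8  fab$eeadga  a
    9  gafab$eead  d

bfegaae$ad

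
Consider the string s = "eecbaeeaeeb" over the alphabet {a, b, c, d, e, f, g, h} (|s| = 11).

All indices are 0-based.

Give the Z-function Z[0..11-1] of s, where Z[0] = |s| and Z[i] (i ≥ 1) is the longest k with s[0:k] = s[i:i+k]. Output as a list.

[11, 1, 0, 0, 0, 2, 1, 0, 2, 1, 0]

Z[0]=11
i=1: outside box; Z[1]=1 scan→box=[1,2)
i=2: outside box; Z[2]=0
i=3: outside box; Z[3]=0
i=4: outside box; Z[4]=0
i=5: outside box; Z[5]=2 scan→box=[5,7)
i=6: min(r-i=1, Z[1]=1)=1; Z[6]=1
i=7: outside box; Z[7]=0
i=8: outside box; Z[8]=2 scan→box=[8,10)
i=9: min(r-i=1, Z[1]=1)=1; Z[9]=1
i=10: outside box; Z[10]=0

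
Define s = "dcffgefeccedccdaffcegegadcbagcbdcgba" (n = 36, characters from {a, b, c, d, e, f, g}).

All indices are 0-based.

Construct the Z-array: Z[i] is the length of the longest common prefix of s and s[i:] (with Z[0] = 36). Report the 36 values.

[36, 0, 0, 0, 0, 0, 0, 0, 0, 0, 0, 2, 0, 0, 1, 0, 0, 0, 0, 0, 0, 0, 0, 0, 2, 0, 0, 0, 0, 0, 0, 2, 0, 0, 0, 0]

Z[0]=36
i=1: fresh scan; Z[1]=0
i=2: fresh scan; Z[2]=0
i=3: fresh scan; Z[3]=0
i=4: fresh scan; Z[4]=0
i=5: fresh scan; Z[5]=0
i=6: fresh scan; Z[6]=0
i=7: fresh scan; Z[7]=0
i=8: fresh scan; Z[8]=0
i=9: fresh scan; Z[9]=0
i=10: fresh scan; Z[10]=0
i=11: fresh scan; Z[11]=2 extend→box=[11,13)
i=12: min(r-i=1, Z[1]=0)=0; Z[12]=0
i=13: fresh scan; Z[13]=0
i=14: fresh scan; Z[14]=1 extend→box=[14,15)
i=15: fresh scan; Z[15]=0
i=16: fresh scan; Z[16]=0
i=17: fresh scan; Z[17]=0
i=18: fresh scan; Z[18]=0
i=19: fresh scan; Z[19]=0
i=20: fresh scan; Z[20]=0
i=21: fresh scan; Z[21]=0
i=22: fresh scan; Z[22]=0
i=23: fresh scan; Z[23]=0
i=24: fresh scan; Z[24]=2 extend→box=[24,26)
i=25: min(r-i=1, Z[1]=0)=0; Z[25]=0
i=26: fresh scan; Z[26]=0
i=27: fresh scan; Z[27]=0
i=28: fresh scan; Z[28]=0
i=29: fresh scan; Z[29]=0
i=30: fresh scan; Z[30]=0
i=31: fresh scan; Z[31]=2 extend→box=[31,33)
i=32: min(r-i=1, Z[1]=0)=0; Z[32]=0
i=33: fresh scan; Z[33]=0
i=34: fresh scan; Z[34]=0
i=35: fresh scan; Z[35]=0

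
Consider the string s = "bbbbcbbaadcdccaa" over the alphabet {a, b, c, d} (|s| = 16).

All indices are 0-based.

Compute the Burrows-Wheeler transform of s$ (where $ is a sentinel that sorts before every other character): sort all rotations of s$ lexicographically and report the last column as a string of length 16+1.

aacbabc$bbbcbddca

rank  rotation           last
    0  $bbbbcbbaadcdccaa  a
    1  a$bbbbcbbaadcdcca  a
    2  aa$bbbbcbbaadcdcc  c
    3  aadcdccaa$bbbbcbb  b
    4  adcdccaa$bbbbcbba  a
    5  baadcdccaa$bbbbcb  b
    6  bbaadcdccaa$bbbbc  c
    7  bbbbcbbaadcdccaa$  $
    8  bbbcbbaadcdccaa$b  b
    9  bbcbbaadcdccaa$bb  b
   10  bcbbaadcdccaa$bbb  b
   11  caa$bbbbcbbaadcdc  c
   12  cbbaadcdccaa$bbbb  b
   13  ccaa$bbbbcbbaadcd  d
   14  cdccaa$bbbbcbbaad  d
   15  dccaa$bbbbcbbaadc  c
   16  dcdccaa$bbbbcbbaa  a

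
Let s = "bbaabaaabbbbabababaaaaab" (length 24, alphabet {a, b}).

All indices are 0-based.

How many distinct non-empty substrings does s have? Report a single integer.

234

rank | idx | suffix
   0 |  18 | aaaaab
   1 |  19 | aaaab
   2 |  20 | aaab
   3 |   5 | aaabbbbabababaaaaab
   4 |  21 | aab
   5 |   2 | aabaaabbbbabababaaaaab
   6 |   6 | aabbbbabababaaaaab
   7 |  22 | ab
   8 |  16 | abaaaaab
   9 |   3 | abaaabbbbabababaaaaab
  10 |  14 | ababaaaaab
  11 |  12 | abababaaaaab
  12 |   7 | abbbbabababaaaaab
  13 |  23 | b
  14 |  17 | baaaaab
  15 |   4 | baaabbbbabababaaaaab
  16 |   1 | baabaaabbbbabababaaaaab
  17 |  15 | babaaaaab
  18 |  13 | bababaaaaab
  19 |  11 | babababaaaaab
  20 |   0 | bbaabaaabbbbabababaaaaab
  21 |  10 | bbabababaaaaab
  22 |   9 | bbbabababaaaaab
  23 |   8 | bbbbabababaaaaab

SA = [18, 19, 20, 5, 21, 2, 6, 22, 16, 3, 14, 12, 7, 23, 17, 4, 1, 15, 13, 11, 0, 10, 9, 8]
i: (SA[i-1],SA[i]) lcp shared
  1: (18,19) 4 'aaaa'
  2: (19,20) 3 'aaa'
  3: (20,5) 4 'aaab'
  4: (5,21) 2 'aa'
  5: (21,2) 3 'aab'
  6: (2,6) 3 'aab'
  7: (6,22) 1 'a'
  8: (22,16) 2 'ab'
  9: (16,3) 5 'abaaa'
  10: (3,14) 3 'aba'
  11: (14,12) 5 'ababa'
  12: (12,7) 2 'ab'
  13: (7,23) 0 ''
  14: (23,17) 1 'b'
  15: (17,4) 4 'baaa'
  16: (4,1) 3 'baa'
  17: (1,15) 2 'ba'
  18: (15,13) 4 'baba'
  19: (13,11) 6 'bababa'
  20: (11,0) 1 'b'
  21: (0,10) 3 'bba'
  22: (10,9) 2 'bb'
  23: (9,8) 3 'bbb'

n(n+1)/2 = 24·25/2 = 300
Σ LCP = 0 + 4 + 3 + 4 + 2 + 3 + 3 + 1 + 2 + 5 + 3 + 5 + 2 + 0 + 1 + 4 + 3 + 2 + 4 + 6 + 1 + 3 + 2 + 3 = 66
distinct = 300 − 66 = 234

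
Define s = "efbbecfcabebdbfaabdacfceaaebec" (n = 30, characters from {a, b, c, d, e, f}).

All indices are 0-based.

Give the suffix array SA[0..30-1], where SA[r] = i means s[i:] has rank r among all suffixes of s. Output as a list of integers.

sorted suffixes:
  #0 SA[0]=15  'aabdacfceaaebec'
  #1 SA[1]=24  'aaebec'
  #2 SA[2]=16  'abdacfceaaebec'
  #3 SA[3]=8  'abebdbfaabdacfceaaebec'
  #4 SA[4]=19  'acfceaaebec'
  #5 SA[5]=25  'aebec'
  #6 SA[6]=2  'bbecfcabebdbfaabdacfceaaebec'
  #7 SA[7]=17  'bdacfceaaebec'
  #8 SA[8]=11  'bdbfaabdacfceaaebec'
  #9 SA[9]=9  'bebdbfaabdacfceaaebec'
  #10 SA[10]=27  'bec'
  #11 SA[11]=3  'becfcabebdbfaabdacfceaaebec'
  #12 SA[12]=13  'bfaabdacfceaaebec'
  #13 SA[13]=29  'c'
  #14 SA[14]=7  'cabebdbfaabdacfceaaebec'
  #15 SA[15]=22  'ceaaebec'
  #16 SA[16]=5  'cfcabebdbfaabdacfceaaebec'
  #17 SA[17]=20  'cfceaaebec'
  #18 SA[18]=18  'dacfceaaebec'
  #19 SA[19]=12  'dbfaabdacfceaaebec'
  #20 SA[20]=23  'eaaebec'
  #21 SA[21]=10  'ebdbfaabdacfceaaebec'
  #22 SA[22]=26  'ebec'
  #23 SA[23]=28  'ec'
  #24 SA[24]=4  'ecfcabebdbfaabdacfceaaebec'
  #25 SA[25]=0  'efbbecfcabebdbfaabdacfceaaebec'
  #26 SA[26]=14  'faabdacfceaaebec'
  #27 SA[27]=1  'fbbecfcabebdbfaabdacfceaaebec'
  #28 SA[28]=6  'fcabebdbfaabdacfceaaebec'
  #29 SA[29]=21  'fceaaebec'

[15, 24, 16, 8, 19, 25, 2, 17, 11, 9, 27, 3, 13, 29, 7, 22, 5, 20, 18, 12, 23, 10, 26, 28, 4, 0, 14, 1, 6, 21]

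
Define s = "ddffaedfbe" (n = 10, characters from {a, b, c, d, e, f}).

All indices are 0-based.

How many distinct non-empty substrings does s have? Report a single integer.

rank→(start, suffix):
  0 → (4, 'aedfbe')
  1 → (8, 'be')
  2 → (0, 'ddffaedfbe')
  3 → (6, 'dfbe')
  4 → (1, 'dffaedfbe')
  5 → (9, 'e')
  6 → (5, 'edfbe')
  7 → (3, 'faedfbe')
  8 → (7, 'fbe')
  9 → (2, 'ffaedfbe')

SA = [4, 8, 0, 6, 1, 9, 5, 3, 7, 2]
rank  pair      lcp
   1  s[4:],s[8:]  0  ''
   2  s[8:],s[0:]  0  ''
   3  s[0:],s[6:]  1  'd'
   4  s[6:],s[1:]  2  'df'
   5  s[1:],s[9:]  0  ''
   6  s[9:],s[5:]  1  'e'
   7  s[5:],s[3:]  0  ''
   8  s[3:],s[7:]  1  'f'
   9  s[7:],s[2:]  1  'f'

n(n+1)/2 = 10·11/2 = 55
Σ LCP = 0 + 0 + 0 + 1 + 2 + 0 + 1 + 0 + 1 + 1 = 6
distinct = 55 − 6 = 49

49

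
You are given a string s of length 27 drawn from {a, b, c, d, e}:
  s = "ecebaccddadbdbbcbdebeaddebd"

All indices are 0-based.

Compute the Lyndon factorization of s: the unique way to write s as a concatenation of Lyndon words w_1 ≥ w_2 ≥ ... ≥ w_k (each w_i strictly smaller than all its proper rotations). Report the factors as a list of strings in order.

emit factor 1: 'e' (i=0, period=1)
emit factor 2: 'ce' (i=1, period=2)
emit factor 3: 'b' (i=3, period=1)
emit factor 4: 'accddadbdbbcbdebeaddebd' (i=4, period=23)

["e", "ce", "b", "accddadbdbbcbdebeaddebd"]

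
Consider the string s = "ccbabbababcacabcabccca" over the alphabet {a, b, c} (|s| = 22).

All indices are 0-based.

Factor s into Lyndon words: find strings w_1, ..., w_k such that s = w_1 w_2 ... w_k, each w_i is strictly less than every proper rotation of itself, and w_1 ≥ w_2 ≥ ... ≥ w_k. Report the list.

emit factor 1: 'c' (i=0, period=1)
emit factor 2: 'c' (i=1, period=1)
emit factor 3: 'b' (i=2, period=1)
emit factor 4: 'abb' (i=3, period=3)
emit factor 5: 'ababcacabcabccc' (i=6, period=15)
emit factor 6: 'a' (i=21, period=1)

["c", "c", "b", "abb", "ababcacabcabccc", "a"]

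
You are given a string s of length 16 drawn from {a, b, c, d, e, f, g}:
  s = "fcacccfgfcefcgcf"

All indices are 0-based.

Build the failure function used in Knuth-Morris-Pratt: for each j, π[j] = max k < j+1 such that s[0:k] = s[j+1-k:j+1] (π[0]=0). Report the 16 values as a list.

π[0] = 0
j=1 s[j]='c': π[1]=0 (border '')
j=2 s[j]='a': π[2]=0 (border '')
j=3 s[j]='c': π[3]=0 (border '')
j=4 s[j]='c': π[4]=0 (border '')
j=5 s[j]='c': π[5]=0 (border '')
j=6 s[j]='f': π[6]=1 (border 'f')
j=7 s[j]='g': k: 1→0; π[7]=0 (border '')
j=8 s[j]='f': π[8]=1 (border 'f')
j=9 s[j]='c': π[9]=2 (border 'fc')
j=10 s[j]='e': k: 2→0; π[10]=0 (border '')
j=11 s[j]='f': π[11]=1 (border 'f')
j=12 s[j]='c': π[12]=2 (border 'fc')
j=13 s[j]='g': k: 2→0; π[13]=0 (border '')
j=14 s[j]='c': π[14]=0 (border '')
j=15 s[j]='f': π[15]=1 (border 'f')

[0, 0, 0, 0, 0, 0, 1, 0, 1, 2, 0, 1, 2, 0, 0, 1]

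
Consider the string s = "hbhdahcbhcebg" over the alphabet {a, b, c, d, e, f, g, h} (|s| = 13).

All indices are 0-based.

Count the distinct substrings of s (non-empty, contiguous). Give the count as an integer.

83

rank→(start, suffix):
  0 → (4, 'ahcbhcebg')
  1 → (11, 'bg')
  2 → (7, 'bhcebg')
  3 → (1, 'bhdahcbhcebg')
  4 → (6, 'cbhcebg')
  5 → (9, 'cebg')
  6 → (3, 'dahcbhcebg')
  7 → (10, 'ebg')
  8 → (12, 'g')
  9 → (0, 'hbhdahcbhcebg')
  10 → (5, 'hcbhcebg')
  11 → (8, 'hcebg')
  12 → (2, 'hdahcbhcebg')

SA = [4, 11, 7, 1, 6, 9, 3, 10, 12, 0, 5, 8, 2]
rank  pair      lcp
   1  s[4:],s[11:]  0  ''
   2  s[11:],s[7:]  1  'b'
   3  s[7:],s[1:]  2  'bh'
   4  s[1:],s[6:]  0  ''
   5  s[6:],s[9:]  1  'c'
   6  s[9:],s[3:]  0  ''
   7  s[3:],s[10:]  0  ''
   8  s[10:],s[12:]  0  ''
   9  s[12:],s[0:]  0  ''
  10  s[0:],s[5:]  1  'h'
  11  s[5:],s[8:]  2  'hc'
  12  s[8:],s[2:]  1  'h'

n(n+1)/2 = 13·14/2 = 91
Σ LCP = 0 + 0 + 1 + 2 + 0 + 1 + 0 + 0 + 0 + 0 + 1 + 2 + 1 = 8
distinct = 91 − 8 = 83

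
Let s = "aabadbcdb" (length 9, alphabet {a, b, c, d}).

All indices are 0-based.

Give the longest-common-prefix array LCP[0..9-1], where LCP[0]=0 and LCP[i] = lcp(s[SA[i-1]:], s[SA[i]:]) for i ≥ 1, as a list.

[0, 1, 1, 0, 1, 1, 0, 0, 2]

rank→(start, suffix):
  0 → (0, 'aabadbcdb')
  1 → (1, 'abadbcdb')
  2 → (3, 'adbcdb')
  3 → (8, 'b')
  4 → (2, 'badbcdb')
  5 → (5, 'bcdb')
  6 → (6, 'cdb')
  7 → (7, 'db')
  8 → (4, 'dbcdb')

SA = [0, 1, 3, 8, 2, 5, 6, 7, 4]
rank  pair      lcp
   1  s[0:],s[1:]  1  'a'
   2  s[1:],s[3:]  1  'a'
   3  s[3:],s[8:]  0  ''
   4  s[8:],s[2:]  1  'b'
   5  s[2:],s[5:]  1  'b'
   6  s[5:],s[6:]  0  ''
   7  s[6:],s[7:]  0  ''
   8  s[7:],s[4:]  2  'db'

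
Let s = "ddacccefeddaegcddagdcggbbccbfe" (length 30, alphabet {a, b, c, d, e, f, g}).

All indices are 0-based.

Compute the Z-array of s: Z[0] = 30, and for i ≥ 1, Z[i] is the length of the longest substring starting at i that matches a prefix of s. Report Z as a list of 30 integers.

[30, 1, 0, 0, 0, 0, 0, 0, 0, 3, 1, 0, 0, 0, 0, 3, 1, 0, 0, 1, 0, 0, 0, 0, 0, 0, 0, 0, 0, 0]

Z[0]=30
i=1: i≥r, start 0; Z[1]=1 grow→box=[1,2)
i=2: i≥r, start 0; Z[2]=0
i=3: i≥r, start 0; Z[3]=0
i=4: i≥r, start 0; Z[4]=0
i=5: i≥r, start 0; Z[5]=0
i=6: i≥r, start 0; Z[6]=0
i=7: i≥r, start 0; Z[7]=0
i=8: i≥r, start 0; Z[8]=0
i=9: i≥r, start 0; Z[9]=3 grow→box=[9,12)
i=10: min(r-i=2, Z[1]=1)=1; Z[10]=1
i=11: min(r-i=1, Z[2]=0)=0; Z[11]=0
i=12: i≥r, start 0; Z[12]=0
i=13: i≥r, start 0; Z[13]=0
i=14: i≥r, start 0; Z[14]=0
i=15: i≥r, start 0; Z[15]=3 grow→box=[15,18)
i=16: min(r-i=2, Z[1]=1)=1; Z[16]=1
i=17: min(r-i=1, Z[2]=0)=0; Z[17]=0
i=18: i≥r, start 0; Z[18]=0
i=19: i≥r, start 0; Z[19]=1 grow→box=[19,20)
i=20: i≥r, start 0; Z[20]=0
i=21: i≥r, start 0; Z[21]=0
i=22: i≥r, start 0; Z[22]=0
i=23: i≥r, start 0; Z[23]=0
i=24: i≥r, start 0; Z[24]=0
i=25: i≥r, start 0; Z[25]=0
i=26: i≥r, start 0; Z[26]=0
i=27: i≥r, start 0; Z[27]=0
i=28: i≥r, start 0; Z[28]=0
i=29: i≥r, start 0; Z[29]=0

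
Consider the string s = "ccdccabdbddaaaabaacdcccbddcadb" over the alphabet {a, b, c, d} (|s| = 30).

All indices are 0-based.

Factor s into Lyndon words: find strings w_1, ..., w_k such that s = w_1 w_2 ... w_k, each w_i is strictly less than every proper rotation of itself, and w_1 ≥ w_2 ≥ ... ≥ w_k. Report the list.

["ccd", "c", "c", "abdbdd", "aaaabaacdcccbddcadb"]

emit factor 1: 'ccd' (i=0, period=3)
emit factor 2: 'c' (i=3, period=1)
emit factor 3: 'c' (i=4, period=1)
emit factor 4: 'abdbdd' (i=5, period=6)
emit factor 5: 'aaaabaacdcccbddcadb' (i=11, period=19)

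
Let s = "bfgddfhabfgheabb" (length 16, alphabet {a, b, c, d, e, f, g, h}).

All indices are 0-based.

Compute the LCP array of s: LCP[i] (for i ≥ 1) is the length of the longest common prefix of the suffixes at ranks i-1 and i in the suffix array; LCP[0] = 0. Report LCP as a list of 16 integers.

[0, 2, 0, 1, 1, 3, 0, 1, 0, 0, 2, 1, 0, 1, 0, 1]

rank→(start, suffix):
  0 → (13, 'abb')
  1 → (7, 'abfgheabb')
  2 → (15, 'b')
  3 → (14, 'bb')
  4 → (0, 'bfgddfhabfgheabb')
  5 → (8, 'bfgheabb')
  6 → (3, 'ddfhabfgheabb')
  7 → (4, 'dfhabfgheabb')
  8 → (12, 'eabb')
  9 → (1, 'fgddfhabfgheabb')
  10 → (9, 'fgheabb')
  11 → (5, 'fhabfgheabb')
  12 → (2, 'gddfhabfgheabb')
  13 → (10, 'gheabb')
  14 → (6, 'habfgheabb')
  15 → (11, 'heabb')

SA = [13, 7, 15, 14, 0, 8, 3, 4, 12, 1, 9, 5, 2, 10, 6, 11]
rank  pair      lcp
   1  s[13:],s[7:]  2  'ab'
   2  s[7:],s[15:]  0  ''
   3  s[15:],s[14:]  1  'b'
   4  s[14:],s[0:]  1  'b'
   5  s[0:],s[8:]  3  'bfg'
   6  s[8:],s[3:]  0  ''
   7  s[3:],s[4:]  1  'd'
   8  s[4:],s[12:]  0  ''
   9  s[12:],s[1:]  0  ''
  10  s[1:],s[9:]  2  'fg'
  11  s[9:],s[5:]  1  'f'
  12  s[5:],s[2:]  0  ''
  13  s[2:],s[10:]  1  'g'
  14  s[10:],s[6:]  0  ''
  15  s[6:],s[11:]  1  'h'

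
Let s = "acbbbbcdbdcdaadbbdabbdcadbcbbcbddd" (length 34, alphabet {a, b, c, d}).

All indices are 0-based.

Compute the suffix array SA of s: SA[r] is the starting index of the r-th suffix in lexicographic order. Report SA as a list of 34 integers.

[12, 18, 0, 13, 23, 2, 3, 27, 4, 15, 19, 25, 28, 5, 16, 20, 8, 30, 22, 1, 26, 29, 10, 6, 33, 11, 17, 14, 24, 7, 21, 9, 32, 31]

rank | idx | suffix
   0 |  12 | aadbbdabbdcadbcbbcbddd
   1 |  18 | abbdcadbcbbcbddd
   2 |   0 | acbbbbcdbdcdaadbbdabbdcadbcbbcbddd
   3 |  13 | adbbdabbdcadbcbbcbddd
   4 |  23 | adbcbbcbddd
   5 |   2 | bbbbcdbdcdaadbbdabbdcadbcbbcbddd
   6 |   3 | bbbcdbdcdaadbbdabbdcadbcbbcbddd
   7 |  27 | bbcbddd
   8 |   4 | bbcdbdcdaadbbdabbdcadbcbbcbddd
   9 |  15 | bbdabbdcadbcbbcbddd
  10 |  19 | bbdcadbcbbcbddd
  11 |  25 | bcbbcbddd
  12 |  28 | bcbddd
  13 |   5 | bcdbdcdaadbbdabbdcadbcbbcbddd
  14 |  16 | bdabbdcadbcbbcbddd
  15 |  20 | bdcadbcbbcbddd
  16 |   8 | bdcdaadbbdabbdcadbcbbcbddd
  17 |  30 | bddd
  18 |  22 | cadbcbbcbddd
  19 |   1 | cbbbbcdbdcdaadbbdabbdcadbcbbcbddd
  20 |  26 | cbbcbddd
  21 |  29 | cbddd
  22 |  10 | cdaadbbdabbdcadbcbbcbddd
  23 |   6 | cdbdcdaadbbdabbdcadbcbbcbddd
  24 |  33 | d
  25 |  11 | daadbbdabbdcadbcbbcbddd
  26 |  17 | dabbdcadbcbbcbddd
  27 |  14 | dbbdabbdcadbcbbcbddd
  28 |  24 | dbcbbcbddd
  29 |   7 | dbdcdaadbbdabbdcadbcbbcbddd
  30 |  21 | dcadbcbbcbddd
  31 |   9 | dcdaadbbdabbdcadbcbbcbddd
  32 |  32 | dd
  33 |  31 | ddd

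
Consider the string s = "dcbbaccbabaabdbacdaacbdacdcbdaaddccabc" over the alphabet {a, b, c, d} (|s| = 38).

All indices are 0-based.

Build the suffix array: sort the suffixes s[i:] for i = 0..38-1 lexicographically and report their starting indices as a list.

sorted suffixes:
  #0 SA[0]=10  'aabdbacdaacbdacdcbdaaddccabc'
  #1 SA[1]=18  'aacbdacdcbdaaddccabc'
  #2 SA[2]=29  'aaddccabc'
  #3 SA[3]=8  'abaabdbacdaacbdacdcbdaaddccabc'
  #4 SA[4]=35  'abc'
  #5 SA[5]=11  'abdbacdaacbdacdcbdaaddccabc'
  #6 SA[6]=19  'acbdacdcbdaaddccabc'
  #7 SA[7]=4  'accbabaabdbacdaacbdacdcbdaaddccabc'
  #8 SA[8]=15  'acdaacbdacdcbdaaddccabc'
  #9 SA[9]=23  'acdcbdaaddccabc'
  #10 SA[10]=30  'addccabc'
  #11 SA[11]=9  'baabdbacdaacbdacdcbdaaddccabc'
  #12 SA[12]=7  'babaabdbacdaacbdacdcbdaaddccabc'
  #13 SA[13]=3  'baccbabaabdbacdaacbdacdcbdaaddccabc'
  #14 SA[14]=14  'bacdaacbdacdcbdaaddccabc'
  #15 SA[15]=2  'bbaccbabaabdbacdaacbdacdcbdaaddccabc'
  #16 SA[16]=36  'bc'
  #17 SA[17]=27  'bdaaddccabc'
  #18 SA[18]=21  'bdacdcbdaaddccabc'
  #19 SA[19]=12  'bdbacdaacbdacdcbdaaddccabc'
  #20 SA[20]=37  'c'
  #21 SA[21]=34  'cabc'
  #22 SA[22]=6  'cbabaabdbacdaacbdacdcbdaaddccabc'
  #23 SA[23]=1  'cbbaccbabaabdbacdaacbdacdcbdaaddccabc'
  #24 SA[24]=26  'cbdaaddccabc'
  #25 SA[25]=20  'cbdacdcbdaaddccabc'
  #26 SA[26]=33  'ccabc'
  #27 SA[27]=5  'ccbabaabdbacdaacbdacdcbdaaddccabc'
  #28 SA[28]=16  'cdaacbdacdcbdaaddccabc'
  #29 SA[29]=24  'cdcbdaaddccabc'
  #30 SA[30]=17  'daacbdacdcbdaaddccabc'
  #31 SA[31]=28  'daaddccabc'
  #32 SA[32]=22  'dacdcbdaaddccabc'
  #33 SA[33]=13  'dbacdaacbdacdcbdaaddccabc'
  #34 SA[34]=0  'dcbbaccbabaabdbacdaacbdacdcbdaaddccabc'
  #35 SA[35]=25  'dcbdaaddccabc'
  #36 SA[36]=32  'dccabc'
  #37 SA[37]=31  'ddccabc'

[10, 18, 29, 8, 35, 11, 19, 4, 15, 23, 30, 9, 7, 3, 14, 2, 36, 27, 21, 12, 37, 34, 6, 1, 26, 20, 33, 5, 16, 24, 17, 28, 22, 13, 0, 25, 32, 31]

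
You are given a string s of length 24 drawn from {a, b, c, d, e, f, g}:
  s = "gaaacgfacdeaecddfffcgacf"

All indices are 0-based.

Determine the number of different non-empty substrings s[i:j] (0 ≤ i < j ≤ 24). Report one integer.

275

sorted suffixes:
  #0 SA[0]=1  'aaacgfacdeaecddfffcgacf'
  #1 SA[1]=2  'aacgfacdeaecddfffcgacf'
  #2 SA[2]=7  'acdeaecddfffcgacf'
  #3 SA[3]=21  'acf'
  #4 SA[4]=3  'acgfacdeaecddfffcgacf'
  #5 SA[5]=11  'aecddfffcgacf'
  #6 SA[6]=13  'cddfffcgacf'
  #7 SA[7]=8  'cdeaecddfffcgacf'
  #8 SA[8]=22  'cf'
  #9 SA[9]=19  'cgacf'
  #10 SA[10]=4  'cgfacdeaecddfffcgacf'
  #11 SA[11]=14  'ddfffcgacf'
  #12 SA[12]=9  'deaecddfffcgacf'
  #13 SA[13]=15  'dfffcgacf'
  #14 SA[14]=10  'eaecddfffcgacf'
  #15 SA[15]=12  'ecddfffcgacf'
  #16 SA[16]=23  'f'
  #17 SA[17]=6  'facdeaecddfffcgacf'
  #18 SA[18]=18  'fcgacf'
  #19 SA[19]=17  'ffcgacf'
  #20 SA[20]=16  'fffcgacf'
  #21 SA[21]=0  'gaaacgfacdeaecddfffcgacf'
  #22 SA[22]=20  'gacf'
  #23 SA[23]=5  'gfacdeaecddfffcgacf'

SA = [1, 2, 7, 21, 3, 11, 13, 8, 22, 19, 4, 14, 9, 15, 10, 12, 23, 6, 18, 17, 16, 0, 20, 5]
rank  pair      lcp
   1  s[1:],s[2:]  2  'aa'
   2  s[2:],s[7:]  1  'a'
   3  s[7:],s[21:]  2  'ac'
   4  s[21:],s[3:]  2  'ac'
   5  s[3:],s[11:]  1  'a'
   6  s[11:],s[13:]  0  ''
   7  s[13:],s[8:]  2  'cd'
   8  s[8:],s[22:]  1  'c'
   9  s[22:],s[19:]  1  'c'
  10  s[19:],s[4:]  2  'cg'
  11  s[4:],s[14:]  0  ''
  12  s[14:],s[9:]  1  'd'
  13  s[9:],s[15:]  1  'd'
  14  s[15:],s[10:]  0  ''
  15  s[10:],s[12:]  1  'e'
  16  s[12:],s[23:]  0  ''
  17  s[23:],s[6:]  1  'f'
  18  s[6:],s[18:]  1  'f'
  19  s[18:],s[17:]  1  'f'
  20  s[17:],s[16:]  2  'ff'
  21  s[16:],s[0:]  0  ''
  22  s[0:],s[20:]  2  'ga'
  23  s[20:],s[5:]  1  'g'

n(n+1)/2 = 24·25/2 = 300
Σ LCP = 0 + 2 + 1 + 2 + 2 + 1 + 0 + 2 + 1 + 1 + 2 + 0 + 1 + 1 + 0 + 1 + 0 + 1 + 1 + 1 + 2 + 0 + 2 + 1 = 25
distinct = 300 − 25 = 275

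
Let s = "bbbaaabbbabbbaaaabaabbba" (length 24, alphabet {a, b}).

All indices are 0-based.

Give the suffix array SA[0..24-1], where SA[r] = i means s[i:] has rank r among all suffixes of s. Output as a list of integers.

[23, 13, 14, 3, 15, 18, 4, 16, 19, 9, 5, 22, 12, 2, 17, 8, 21, 11, 1, 7, 20, 10, 0, 6]

rank→(start, suffix):
  0 → (23, 'a')
  1 → (13, 'aaaabaabbba')
  2 → (14, 'aaabaabbba')
  3 → (3, 'aaabbbabbbaaaabaabbba')
  4 → (15, 'aabaabbba')
  5 → (18, 'aabbba')
  6 → (4, 'aabbbabbbaaaabaabbba')
  7 → (16, 'abaabbba')
  8 → (19, 'abbba')
  9 → (9, 'abbbaaaabaabbba')
  10 → (5, 'abbbabbbaaaabaabbba')
  11 → (22, 'ba')
  12 → (12, 'baaaabaabbba')
  13 → (2, 'baaabbbabbbaaaabaabbba')
  14 → (17, 'baabbba')
  15 → (8, 'babbbaaaabaabbba')
  16 → (21, 'bba')
  17 → (11, 'bbaaaabaabbba')
  18 → (1, 'bbaaabbbabbbaaaabaabbba')
  19 → (7, 'bbabbbaaaabaabbba')
  20 → (20, 'bbba')
  21 → (10, 'bbbaaaabaabbba')
  22 → (0, 'bbbaaabbbabbbaaaabaabbba')
  23 → (6, 'bbbabbbaaaabaabbba')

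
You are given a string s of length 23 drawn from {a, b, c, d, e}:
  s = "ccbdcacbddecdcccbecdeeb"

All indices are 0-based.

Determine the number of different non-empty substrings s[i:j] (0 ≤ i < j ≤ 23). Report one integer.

rank→(start, suffix):
  0 → (5, 'acbddecdcccbecdeeb')
  1 → (22, 'b')
  2 → (2, 'bdcacbddecdcccbecdeeb')
  3 → (7, 'bddecdcccbecdeeb')
  4 → (16, 'becdeeb')
  5 → (4, 'cacbddecdcccbecdeeb')
  6 → (1, 'cbdcacbddecdcccbecdeeb')
  7 → (6, 'cbddecdcccbecdeeb')
  8 → (15, 'cbecdeeb')
  9 → (0, 'ccbdcacbddecdcccbecdeeb')
  10 → (14, 'ccbecdeeb')
  11 → (13, 'cccbecdeeb')
  12 → (11, 'cdcccbecdeeb')
  13 → (18, 'cdeeb')
  14 → (3, 'dcacbddecdcccbecdeeb')
  15 → (12, 'dcccbecdeeb')
  16 → (8, 'ddecdcccbecdeeb')
  17 → (9, 'decdcccbecdeeb')
  18 → (19, 'deeb')
  19 → (21, 'eb')
  20 → (10, 'ecdcccbecdeeb')
  21 → (17, 'ecdeeb')
  22 → (20, 'eeb')

SA = [5, 22, 2, 7, 16, 4, 1, 6, 15, 0, 14, 13, 11, 18, 3, 12, 8, 9, 19, 21, 10, 17, 20]
rank  pair      lcp
   1  s[5:],s[22:]  0  ''
   2  s[22:],s[2:]  1  'b'
   3  s[2:],s[7:]  2  'bd'
   4  s[7:],s[16:]  1  'b'
   5  s[16:],s[4:]  0  ''
   6  s[4:],s[1:]  1  'c'
   7  s[1:],s[6:]  3  'cbd'
   8  s[6:],s[15:]  2  'cb'
   9  s[15:],s[0:]  1  'c'
  10  s[0:],s[14:]  3  'ccb'
  11  s[14:],s[13:]  2  'cc'
  12  s[13:],s[11:]  1  'c'
  13  s[11:],s[18:]  2  'cd'
  14  s[18:],s[3:]  0  ''
  15  s[3:],s[12:]  2  'dc'
  16  s[12:],s[8:]  1  'd'
  17  s[8:],s[9:]  1  'd'
  18  s[9:],s[19:]  2  'de'
  19  s[19:],s[21:]  0  ''
  20  s[21:],s[10:]  1  'e'
  21  s[10:],s[17:]  3  'ecd'
  22  s[17:],s[20:]  1  'e'

n(n+1)/2 = 23·24/2 = 276
Σ LCP = 0 + 0 + 1 + 2 + 1 + 0 + 1 + 3 + 2 + 1 + 3 + 2 + 1 + 2 + 0 + 2 + 1 + 1 + 2 + 0 + 1 + 3 + 1 = 30
distinct = 276 − 30 = 246

246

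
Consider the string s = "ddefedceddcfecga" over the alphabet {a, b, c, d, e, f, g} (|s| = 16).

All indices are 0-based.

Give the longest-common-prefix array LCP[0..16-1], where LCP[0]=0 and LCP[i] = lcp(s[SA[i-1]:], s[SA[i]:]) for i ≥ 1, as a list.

[0, 0, 1, 1, 0, 2, 1, 2, 1, 0, 1, 2, 1, 0, 2, 0]

rank→(start, suffix):
  0 → (15, 'a')
  1 → (6, 'ceddcfecga')
  2 → (10, 'cfecga')
  3 → (13, 'cga')
  4 → (5, 'dceddcfecga')
  5 → (9, 'dcfecga')
  6 → (8, 'ddcfecga')
  7 → (0, 'ddefedceddcfecga')
  8 → (1, 'defedceddcfecga')
  9 → (12, 'ecga')
  10 → (4, 'edceddcfecga')
  11 → (7, 'eddcfecga')
  12 → (2, 'efedceddcfecga')
  13 → (11, 'fecga')
  14 → (3, 'fedceddcfecga')
  15 → (14, 'ga')

SA = [15, 6, 10, 13, 5, 9, 8, 0, 1, 12, 4, 7, 2, 11, 3, 14]
rank  pair      lcp
   1  s[15:],s[6:]  0  ''
   2  s[6:],s[10:]  1  'c'
   3  s[10:],s[13:]  1  'c'
   4  s[13:],s[5:]  0  ''
   5  s[5:],s[9:]  2  'dc'
   6  s[9:],s[8:]  1  'd'
   7  s[8:],s[0:]  2  'dd'
   8  s[0:],s[1:]  1  'd'
   9  s[1:],s[12:]  0  ''
  10  s[12:],s[4:]  1  'e'
  11  s[4:],s[7:]  2  'ed'
  12  s[7:],s[2:]  1  'e'
  13  s[2:],s[11:]  0  ''
  14  s[11:],s[3:]  2  'fe'
  15  s[3:],s[14:]  0  ''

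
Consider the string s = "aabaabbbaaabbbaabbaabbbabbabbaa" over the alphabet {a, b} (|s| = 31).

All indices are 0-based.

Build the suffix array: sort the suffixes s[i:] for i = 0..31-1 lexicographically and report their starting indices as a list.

rank | idx | suffix
   0 |  30 | a
   1 |  29 | aa
   2 |   8 | aaabbbaabbaabbbabbabbaa
   3 |   0 | aabaabbbaaabbbaabbaabbbabbabbaa
   4 |  14 | aabbaabbbabbabbaa
   5 |   3 | aabbbaaabbbaabbaabbbabbabbaa
   6 |   9 | aabbbaabbaabbbabbabbaa
   7 |  18 | aabbbabbabbaa
   8 |   1 | abaabbbaaabbbaabbaabbbabbabbaa
   9 |  26 | abbaa
  10 |  15 | abbaabbbabbabbaa
  11 |  23 | abbabbaa
  12 |   4 | abbbaaabbbaabbaabbbabbabbaa
  13 |  10 | abbbaabbaabbbabbabbaa
  14 |  19 | abbbabbabbaa
  15 |  28 | baa
  16 |   7 | baaabbbaabbaabbbabbabbaa
  17 |  13 | baabbaabbbabbabbaa
  18 |   2 | baabbbaaabbbaabbaabbbabbabbaa
  19 |  17 | baabbbabbabbaa
  20 |  25 | babbaa
  21 |  22 | babbabbaa
  22 |  27 | bbaa
  23 |   6 | bbaaabbbaabbaabbbabbabbaa
  24 |  12 | bbaabbaabbbabbabbaa
  25 |  16 | bbaabbbabbabbaa
  26 |  24 | bbabbaa
  27 |  21 | bbabbabbaa
  28 |   5 | bbbaaabbbaabbaabbbabbabbaa
  29 |  11 | bbbaabbaabbbabbabbaa
  30 |  20 | bbbabbabbaa

[30, 29, 8, 0, 14, 3, 9, 18, 1, 26, 15, 23, 4, 10, 19, 28, 7, 13, 2, 17, 25, 22, 27, 6, 12, 16, 24, 21, 5, 11, 20]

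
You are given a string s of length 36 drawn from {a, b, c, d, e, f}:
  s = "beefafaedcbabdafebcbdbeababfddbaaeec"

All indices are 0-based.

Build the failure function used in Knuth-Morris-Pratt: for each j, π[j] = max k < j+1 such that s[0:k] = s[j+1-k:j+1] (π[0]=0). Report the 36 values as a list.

π[0] = 0
j=1 s[j]='e': π[1]=0 (border '')
j=2 s[j]='e': π[2]=0 (border '')
j=3 s[j]='f': π[3]=0 (border '')
j=4 s[j]='a': π[4]=0 (border '')
j=5 s[j]='f': π[5]=0 (border '')
j=6 s[j]='a': π[6]=0 (border '')
j=7 s[j]='e': π[7]=0 (border '')
j=8 s[j]='d': π[8]=0 (border '')
j=9 s[j]='c': π[9]=0 (border '')
j=10 s[j]='b': π[10]=1 (border 'b')
j=11 s[j]='a': k: 1→0; π[11]=0 (border '')
j=12 s[j]='b': π[12]=1 (border 'b')
j=13 s[j]='d': k: 1→0; π[13]=0 (border '')
j=14 s[j]='a': π[14]=0 (border '')
j=15 s[j]='f': π[15]=0 (border '')
j=16 s[j]='e': π[16]=0 (border '')
j=17 s[j]='b': π[17]=1 (border 'b')
j=18 s[j]='c': k: 1→0; π[18]=0 (border '')
j=19 s[j]='b': π[19]=1 (border 'b')
j=20 s[j]='d': k: 1→0; π[20]=0 (border '')
j=21 s[j]='b': π[21]=1 (border 'b')
j=22 s[j]='e': π[22]=2 (border 'be')
j=23 s[j]='a': k: 2→0; π[23]=0 (border '')
j=24 s[j]='b': π[24]=1 (border 'b')
j=25 s[j]='a': k: 1→0; π[25]=0 (border '')
j=26 s[j]='b': π[26]=1 (border 'b')
j=27 s[j]='f': k: 1→0; π[27]=0 (border '')
j=28 s[j]='d': π[28]=0 (border '')
j=29 s[j]='d': π[29]=0 (border '')
j=30 s[j]='b': π[30]=1 (border 'b')
j=31 s[j]='a': k: 1→0; π[31]=0 (border '')
j=32 s[j]='a': π[32]=0 (border '')
j=33 s[j]='e': π[33]=0 (border '')
j=34 s[j]='e': π[34]=0 (border '')
j=35 s[j]='c': π[35]=0 (border '')

[0, 0, 0, 0, 0, 0, 0, 0, 0, 0, 1, 0, 1, 0, 0, 0, 0, 1, 0, 1, 0, 1, 2, 0, 1, 0, 1, 0, 0, 0, 1, 0, 0, 0, 0, 0]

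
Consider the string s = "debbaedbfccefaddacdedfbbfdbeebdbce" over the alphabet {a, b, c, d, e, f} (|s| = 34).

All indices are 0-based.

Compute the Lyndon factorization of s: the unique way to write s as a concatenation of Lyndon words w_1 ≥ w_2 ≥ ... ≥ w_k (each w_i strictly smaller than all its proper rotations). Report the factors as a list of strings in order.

emit factor 1: 'de' (i=0, period=2)
emit factor 2: 'b' (i=2, period=1)
emit factor 3: 'b' (i=3, period=1)
emit factor 4: 'aedbfccef' (i=4, period=9)
emit factor 5: 'add' (i=13, period=3)
emit factor 6: 'acdedfbbfdbeebdbce' (i=16, period=18)

["de", "b", "b", "aedbfccef", "add", "acdedfbbfdbeebdbce"]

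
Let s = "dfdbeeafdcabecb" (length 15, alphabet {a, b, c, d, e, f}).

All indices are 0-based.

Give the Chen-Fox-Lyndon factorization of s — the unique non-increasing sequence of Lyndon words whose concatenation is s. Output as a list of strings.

emit factor 1: 'df' (i=0, period=2)
emit factor 2: 'd' (i=2, period=1)
emit factor 3: 'bee' (i=3, period=3)
emit factor 4: 'afdc' (i=6, period=4)
emit factor 5: 'abecb' (i=10, period=5)

["df", "d", "bee", "afdc", "abecb"]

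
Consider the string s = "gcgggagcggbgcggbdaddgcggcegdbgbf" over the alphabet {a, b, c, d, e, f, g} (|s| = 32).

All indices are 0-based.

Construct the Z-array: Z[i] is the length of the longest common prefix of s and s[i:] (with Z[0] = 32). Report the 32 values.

Z[0]=32
i=1: outside box; Z[1]=0
i=2: outside box; Z[2]=1 scan→box=[2,3)
i=3: outside box; Z[3]=1 scan→box=[3,4)
i=4: outside box; Z[4]=1 scan→box=[4,5)
i=5: outside box; Z[5]=0
i=6: outside box; Z[6]=4 scan→box=[6,10)
i=7: min(r-i=3, Z[1]=0)=0; Z[7]=0
i=8: min(r-i=2, Z[2]=1)=1; Z[8]=1
i=9: min(r-i=1, Z[3]=1)=1; Z[9]=1
i=10: outside box; Z[10]=0
i=11: outside box; Z[11]=4 scan→box=[11,15)
i=12: min(r-i=3, Z[1]=0)=0; Z[12]=0
i=13: min(r-i=2, Z[2]=1)=1; Z[13]=1
i=14: min(r-i=1, Z[3]=1)=1; Z[14]=1
i=15: outside box; Z[15]=0
i=16: outside box; Z[16]=0
i=17: outside box; Z[17]=0
i=18: outside box; Z[18]=0
i=19: outside box; Z[19]=0
i=20: outside box; Z[20]=4 scan→box=[20,24)
i=21: min(r-i=3, Z[1]=0)=0; Z[21]=0
i=22: min(r-i=2, Z[2]=1)=1; Z[22]=1
i=23: min(r-i=1, Z[3]=1)=1; Z[23]=2 scan→box=[23,25)
i=24: min(r-i=1, Z[1]=0)=0; Z[24]=0
i=25: outside box; Z[25]=0
i=26: outside box; Z[26]=1 scan→box=[26,27)
i=27: outside box; Z[27]=0
i=28: outside box; Z[28]=0
i=29: outside box; Z[29]=1 scan→box=[29,30)
i=30: outside box; Z[30]=0
i=31: outside box; Z[31]=0

[32, 0, 1, 1, 1, 0, 4, 0, 1, 1, 0, 4, 0, 1, 1, 0, 0, 0, 0, 0, 4, 0, 1, 2, 0, 0, 1, 0, 0, 1, 0, 0]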